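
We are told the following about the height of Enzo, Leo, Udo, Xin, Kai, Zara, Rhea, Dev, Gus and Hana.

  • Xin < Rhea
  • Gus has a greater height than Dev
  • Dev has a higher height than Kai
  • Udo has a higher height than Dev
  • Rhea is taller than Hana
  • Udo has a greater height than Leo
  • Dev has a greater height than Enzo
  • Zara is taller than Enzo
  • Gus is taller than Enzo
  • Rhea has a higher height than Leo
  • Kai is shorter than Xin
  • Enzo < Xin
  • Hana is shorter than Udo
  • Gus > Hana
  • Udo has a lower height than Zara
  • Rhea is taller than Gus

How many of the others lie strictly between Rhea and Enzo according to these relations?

Chaining upward from Enzo reaches: Dev, Xin, Gus, Udo, Zara.
Chaining downward from Rhea reaches: Leo, Kai, Hana, Dev, Xin, Gus.
Strictly between Enzo and Rhea are those in both lists: Dev, Xin, Gus — 3 elements.

3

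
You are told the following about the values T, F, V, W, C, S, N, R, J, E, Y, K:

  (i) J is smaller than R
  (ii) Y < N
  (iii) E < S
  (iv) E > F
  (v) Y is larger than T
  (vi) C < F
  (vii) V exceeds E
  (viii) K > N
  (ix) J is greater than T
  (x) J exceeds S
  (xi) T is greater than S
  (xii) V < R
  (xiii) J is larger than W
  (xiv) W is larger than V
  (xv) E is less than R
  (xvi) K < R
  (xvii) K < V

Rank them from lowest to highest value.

C < F < E < S < T < Y < N < K < V < W < J < R

Each adjacent pair is fixed by a given relation: C < F; F < E; E < S; S < T; T < Y; Y < N; N < K; K < V; V < W; W < J; J < R. Chaining them end to end gives the full order.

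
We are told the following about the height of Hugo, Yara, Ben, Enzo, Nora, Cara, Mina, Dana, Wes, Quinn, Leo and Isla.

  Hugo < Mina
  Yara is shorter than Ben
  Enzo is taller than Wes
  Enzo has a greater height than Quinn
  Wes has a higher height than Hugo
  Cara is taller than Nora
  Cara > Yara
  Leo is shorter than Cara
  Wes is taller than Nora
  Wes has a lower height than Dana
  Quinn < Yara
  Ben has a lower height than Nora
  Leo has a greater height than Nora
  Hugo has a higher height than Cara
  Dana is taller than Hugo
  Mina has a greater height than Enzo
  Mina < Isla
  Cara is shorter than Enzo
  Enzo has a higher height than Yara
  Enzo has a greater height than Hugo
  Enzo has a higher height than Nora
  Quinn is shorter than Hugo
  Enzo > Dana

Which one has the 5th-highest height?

Piecing the relations together gives one ordering: Quinn < Yara < Ben < Nora < Leo < Cara < Hugo < Wes < Dana < Enzo < Mina < Isla.
Counting 5 from the largest end gives Wes.

Wes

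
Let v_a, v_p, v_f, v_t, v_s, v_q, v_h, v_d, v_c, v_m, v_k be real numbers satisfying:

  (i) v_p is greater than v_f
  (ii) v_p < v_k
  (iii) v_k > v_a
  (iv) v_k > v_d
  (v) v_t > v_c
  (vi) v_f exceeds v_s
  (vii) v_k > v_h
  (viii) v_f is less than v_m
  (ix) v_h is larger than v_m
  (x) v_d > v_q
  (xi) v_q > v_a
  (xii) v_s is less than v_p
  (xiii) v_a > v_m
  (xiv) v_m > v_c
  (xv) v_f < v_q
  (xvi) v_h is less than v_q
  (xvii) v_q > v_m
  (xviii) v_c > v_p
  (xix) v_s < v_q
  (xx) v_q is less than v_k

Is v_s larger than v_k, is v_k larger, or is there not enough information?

v_s < v_f and v_f < v_p give v_s < v_p.
Then v_p < v_c extends the chain to v_c.
With v_c < v_m: v_s < v_f < v_p < v_c < v_m.
With v_m < v_a: v_s < v_f < v_p < v_c < v_m < v_a.
Then v_a < v_q extends the chain to v_q.
With v_q < v_d: v_s < v_f < v_p < v_c < v_m < v_a < v_q < v_d.
Then v_d < v_k extends the chain to v_k.
So v_k is larger.

v_k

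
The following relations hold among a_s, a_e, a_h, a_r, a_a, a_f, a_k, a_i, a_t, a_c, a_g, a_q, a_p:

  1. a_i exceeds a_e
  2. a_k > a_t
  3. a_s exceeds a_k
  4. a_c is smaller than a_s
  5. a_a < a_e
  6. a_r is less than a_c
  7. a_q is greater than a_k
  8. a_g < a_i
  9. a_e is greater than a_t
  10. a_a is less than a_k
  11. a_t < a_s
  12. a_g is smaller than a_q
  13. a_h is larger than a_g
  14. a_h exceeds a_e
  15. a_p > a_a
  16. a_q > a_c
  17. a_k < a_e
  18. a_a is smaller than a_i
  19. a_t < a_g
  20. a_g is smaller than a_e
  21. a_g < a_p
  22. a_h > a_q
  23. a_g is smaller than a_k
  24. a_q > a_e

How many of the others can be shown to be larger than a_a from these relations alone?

The elements the relations force above a_a are a_p, a_k, a_e, a_q, a_s, a_i, a_h — no chain reaches any other.
That is 7.

7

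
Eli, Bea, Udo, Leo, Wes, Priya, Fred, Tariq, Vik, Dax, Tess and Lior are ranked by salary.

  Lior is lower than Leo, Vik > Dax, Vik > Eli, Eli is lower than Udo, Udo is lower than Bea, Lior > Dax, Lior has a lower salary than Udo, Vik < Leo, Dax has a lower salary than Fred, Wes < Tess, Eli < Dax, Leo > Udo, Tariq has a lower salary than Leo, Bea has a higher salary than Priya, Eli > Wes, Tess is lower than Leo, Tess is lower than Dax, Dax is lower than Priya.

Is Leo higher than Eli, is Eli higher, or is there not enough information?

Link the given pairs in sequence: Eli < Dax; Dax < Lior; Lior < Udo; Udo < Leo.
Together: Eli < Dax < Lior < Udo < Leo.
So Leo is higher.

Leo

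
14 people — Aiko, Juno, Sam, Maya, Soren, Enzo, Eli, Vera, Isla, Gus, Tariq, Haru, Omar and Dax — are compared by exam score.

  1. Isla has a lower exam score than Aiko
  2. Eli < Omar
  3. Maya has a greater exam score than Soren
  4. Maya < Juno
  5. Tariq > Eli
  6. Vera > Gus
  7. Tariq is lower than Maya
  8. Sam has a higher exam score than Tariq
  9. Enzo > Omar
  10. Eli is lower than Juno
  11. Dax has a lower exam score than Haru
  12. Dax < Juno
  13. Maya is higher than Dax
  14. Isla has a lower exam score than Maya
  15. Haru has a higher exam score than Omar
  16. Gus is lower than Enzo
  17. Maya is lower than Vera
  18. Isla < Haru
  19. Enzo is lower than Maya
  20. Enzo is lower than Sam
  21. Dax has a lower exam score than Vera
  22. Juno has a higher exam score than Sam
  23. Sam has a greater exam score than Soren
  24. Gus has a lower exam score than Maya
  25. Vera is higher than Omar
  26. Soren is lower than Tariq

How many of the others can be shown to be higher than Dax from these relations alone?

4

From Dax the given relations immediately reach Haru, Maya, Juno, Vera.
Nothing else is reachable above Dax; 4 in all.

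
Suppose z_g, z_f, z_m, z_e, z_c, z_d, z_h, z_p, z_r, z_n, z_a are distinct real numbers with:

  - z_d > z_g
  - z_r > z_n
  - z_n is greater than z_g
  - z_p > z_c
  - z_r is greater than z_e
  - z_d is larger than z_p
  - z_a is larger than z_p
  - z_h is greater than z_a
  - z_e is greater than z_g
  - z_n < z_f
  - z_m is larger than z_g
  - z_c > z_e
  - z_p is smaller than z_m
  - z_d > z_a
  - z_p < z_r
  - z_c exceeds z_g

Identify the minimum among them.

z_g

Chaining upward from z_g: directly above it, z_e, z_n, z_c, z_d, z_m; then z_f, z_p, z_r; then z_a; then z_h.
That covers every other element, and nothing is given below z_g, so z_g is the minimum.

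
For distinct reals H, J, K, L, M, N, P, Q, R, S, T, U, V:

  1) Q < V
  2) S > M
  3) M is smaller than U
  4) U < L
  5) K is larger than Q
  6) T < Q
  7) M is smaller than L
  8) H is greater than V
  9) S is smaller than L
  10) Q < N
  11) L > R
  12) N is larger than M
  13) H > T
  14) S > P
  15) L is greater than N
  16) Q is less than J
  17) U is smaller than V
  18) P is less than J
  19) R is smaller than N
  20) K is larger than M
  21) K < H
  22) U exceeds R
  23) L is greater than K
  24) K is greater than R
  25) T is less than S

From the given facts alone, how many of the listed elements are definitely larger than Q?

6

From Q the given relations immediately reach V, N, K, J.
From those, L, H — 6 in total.
No other element is forced above Q by the given relations, so the count is 6.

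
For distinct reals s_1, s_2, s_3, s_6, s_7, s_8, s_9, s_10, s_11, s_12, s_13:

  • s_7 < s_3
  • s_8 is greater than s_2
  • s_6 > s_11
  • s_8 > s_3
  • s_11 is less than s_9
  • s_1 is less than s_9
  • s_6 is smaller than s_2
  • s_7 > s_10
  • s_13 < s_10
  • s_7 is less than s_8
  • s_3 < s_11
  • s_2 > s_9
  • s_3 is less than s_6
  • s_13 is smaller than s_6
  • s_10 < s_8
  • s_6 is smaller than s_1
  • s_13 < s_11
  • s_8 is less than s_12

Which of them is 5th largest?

Chaining the given pairs: s_13 < s_10 < s_7 < s_3 < s_11 < s_6 < s_1 < s_9 < s_2 < s_8 < s_12.
The 5th largest is s_1.

s_1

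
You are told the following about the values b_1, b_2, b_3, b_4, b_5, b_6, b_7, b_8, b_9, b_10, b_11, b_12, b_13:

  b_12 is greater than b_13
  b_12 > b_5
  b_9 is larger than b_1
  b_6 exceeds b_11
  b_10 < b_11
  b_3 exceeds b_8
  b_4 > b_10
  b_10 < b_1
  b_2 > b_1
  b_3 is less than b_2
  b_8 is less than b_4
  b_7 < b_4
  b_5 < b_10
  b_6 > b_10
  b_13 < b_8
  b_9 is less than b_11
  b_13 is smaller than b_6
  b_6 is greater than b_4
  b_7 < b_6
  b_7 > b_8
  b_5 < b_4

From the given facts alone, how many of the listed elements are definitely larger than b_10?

The elements the relations force above b_10 are b_4, b_1, b_9, b_2, b_11, b_6 — no chain reaches any other.
That is 6.

6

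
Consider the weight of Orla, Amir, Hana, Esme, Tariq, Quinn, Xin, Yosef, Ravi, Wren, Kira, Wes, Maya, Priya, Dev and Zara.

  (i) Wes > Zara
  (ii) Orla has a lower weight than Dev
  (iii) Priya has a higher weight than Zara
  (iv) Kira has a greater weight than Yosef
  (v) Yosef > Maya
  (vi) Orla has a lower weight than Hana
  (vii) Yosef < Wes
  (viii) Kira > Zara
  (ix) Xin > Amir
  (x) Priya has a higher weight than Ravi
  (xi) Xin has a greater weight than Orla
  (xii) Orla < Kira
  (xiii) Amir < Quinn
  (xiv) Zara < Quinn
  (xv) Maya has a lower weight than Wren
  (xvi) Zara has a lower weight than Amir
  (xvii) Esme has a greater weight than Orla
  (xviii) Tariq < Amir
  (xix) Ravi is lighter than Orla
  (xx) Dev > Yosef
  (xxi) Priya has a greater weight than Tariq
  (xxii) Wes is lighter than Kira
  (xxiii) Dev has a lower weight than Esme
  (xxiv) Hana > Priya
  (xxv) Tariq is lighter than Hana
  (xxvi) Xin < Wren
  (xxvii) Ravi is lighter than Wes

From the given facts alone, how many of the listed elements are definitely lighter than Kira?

Directly below Kira: Orla, Zara, Yosef, Wes.
One step further: Ravi, Maya (6 so far).
No other element is forced below Kira by the given relations, so the count is 6.

6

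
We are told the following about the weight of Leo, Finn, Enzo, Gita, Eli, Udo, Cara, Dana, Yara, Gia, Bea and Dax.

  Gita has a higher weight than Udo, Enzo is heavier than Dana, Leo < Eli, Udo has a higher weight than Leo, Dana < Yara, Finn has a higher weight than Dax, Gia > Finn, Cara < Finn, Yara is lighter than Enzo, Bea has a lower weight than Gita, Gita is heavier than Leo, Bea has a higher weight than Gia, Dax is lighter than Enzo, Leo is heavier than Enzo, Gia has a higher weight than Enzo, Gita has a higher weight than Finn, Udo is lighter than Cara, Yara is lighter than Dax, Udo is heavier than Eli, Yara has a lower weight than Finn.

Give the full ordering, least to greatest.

Nothing is placed below Dana, so it is least; from there Dana < Yara; Yara < Dax; Dax < Enzo; Enzo < Leo; Leo < Eli; Eli < Udo; Udo < Cara; Cara < Finn; Finn < Gia; Gia < Bea; Bea < Gita, each given directly.

Dana < Yara < Dax < Enzo < Leo < Eli < Udo < Cara < Finn < Gia < Bea < Gita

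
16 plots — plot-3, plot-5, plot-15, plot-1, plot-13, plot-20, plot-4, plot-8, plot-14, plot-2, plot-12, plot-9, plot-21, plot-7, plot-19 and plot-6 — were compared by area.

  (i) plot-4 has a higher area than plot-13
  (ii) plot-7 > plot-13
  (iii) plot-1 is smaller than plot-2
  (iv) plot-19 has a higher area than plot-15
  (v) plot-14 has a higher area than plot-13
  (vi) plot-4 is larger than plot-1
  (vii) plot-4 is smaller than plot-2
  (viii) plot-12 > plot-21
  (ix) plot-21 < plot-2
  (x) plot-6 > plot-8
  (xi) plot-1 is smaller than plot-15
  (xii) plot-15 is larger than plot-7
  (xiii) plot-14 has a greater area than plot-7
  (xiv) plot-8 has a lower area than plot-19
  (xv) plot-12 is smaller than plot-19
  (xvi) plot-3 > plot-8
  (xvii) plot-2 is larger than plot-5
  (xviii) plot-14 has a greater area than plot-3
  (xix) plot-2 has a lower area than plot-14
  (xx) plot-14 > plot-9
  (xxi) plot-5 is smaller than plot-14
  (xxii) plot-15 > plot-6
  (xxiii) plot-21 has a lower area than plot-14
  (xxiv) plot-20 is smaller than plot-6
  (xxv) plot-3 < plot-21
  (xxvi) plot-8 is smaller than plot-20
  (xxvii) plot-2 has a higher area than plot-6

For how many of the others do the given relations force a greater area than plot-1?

5

Directly above plot-1: plot-15, plot-4, plot-2.
One step further: plot-14, plot-19 (5 so far).
No other element is forced above plot-1 by the given relations, so the count is 5.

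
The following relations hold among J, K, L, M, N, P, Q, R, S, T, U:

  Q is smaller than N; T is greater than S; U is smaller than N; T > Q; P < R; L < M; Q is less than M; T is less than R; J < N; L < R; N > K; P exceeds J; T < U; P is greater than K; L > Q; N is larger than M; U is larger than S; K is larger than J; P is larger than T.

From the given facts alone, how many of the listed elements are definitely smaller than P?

Directly below P: T, J, K.
One step further: Q, S (5 so far).
Nothing else is reachable below P; 5 in all.

5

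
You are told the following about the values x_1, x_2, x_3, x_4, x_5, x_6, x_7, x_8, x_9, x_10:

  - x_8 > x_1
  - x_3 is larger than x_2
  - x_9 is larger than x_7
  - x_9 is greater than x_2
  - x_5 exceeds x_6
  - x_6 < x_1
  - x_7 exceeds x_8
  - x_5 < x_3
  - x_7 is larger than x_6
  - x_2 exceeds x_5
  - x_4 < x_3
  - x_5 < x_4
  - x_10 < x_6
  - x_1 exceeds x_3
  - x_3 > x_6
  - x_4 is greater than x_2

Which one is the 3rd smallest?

x_5

The consecutive relations fix a unique order: x_10 < x_6 < x_5 < x_2 < x_4 < x_3 < x_1 < x_8 < x_7 < x_9.
The 3rd smallest is x_5.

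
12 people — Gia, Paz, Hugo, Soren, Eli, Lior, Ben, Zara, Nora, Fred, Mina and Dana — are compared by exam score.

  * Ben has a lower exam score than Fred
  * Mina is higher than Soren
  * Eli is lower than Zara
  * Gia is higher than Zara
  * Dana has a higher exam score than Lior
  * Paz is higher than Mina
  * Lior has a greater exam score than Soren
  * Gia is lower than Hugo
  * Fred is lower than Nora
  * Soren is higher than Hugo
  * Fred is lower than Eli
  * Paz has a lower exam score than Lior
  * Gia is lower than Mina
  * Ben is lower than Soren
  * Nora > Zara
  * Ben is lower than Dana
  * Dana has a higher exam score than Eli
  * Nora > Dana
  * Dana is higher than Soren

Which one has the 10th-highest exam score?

Eli

The consecutive relations fix a unique order: Ben < Fred < Eli < Zara < Gia < Hugo < Soren < Mina < Paz < Lior < Dana < Nora.
The 10th largest is Eli.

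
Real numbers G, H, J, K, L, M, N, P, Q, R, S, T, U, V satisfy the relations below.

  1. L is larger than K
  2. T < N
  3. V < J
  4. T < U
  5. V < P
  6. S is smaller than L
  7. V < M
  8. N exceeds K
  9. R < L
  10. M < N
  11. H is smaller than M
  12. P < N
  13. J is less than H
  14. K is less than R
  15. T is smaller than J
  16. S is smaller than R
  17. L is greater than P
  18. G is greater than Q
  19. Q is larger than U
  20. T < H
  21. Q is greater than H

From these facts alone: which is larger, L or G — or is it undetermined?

Following every chain through L: below L we get V, S, K, R, P.
G is not reached, and no chain runs the other way from G to L.
So the given relations leave the order of L and G undetermined.

undetermined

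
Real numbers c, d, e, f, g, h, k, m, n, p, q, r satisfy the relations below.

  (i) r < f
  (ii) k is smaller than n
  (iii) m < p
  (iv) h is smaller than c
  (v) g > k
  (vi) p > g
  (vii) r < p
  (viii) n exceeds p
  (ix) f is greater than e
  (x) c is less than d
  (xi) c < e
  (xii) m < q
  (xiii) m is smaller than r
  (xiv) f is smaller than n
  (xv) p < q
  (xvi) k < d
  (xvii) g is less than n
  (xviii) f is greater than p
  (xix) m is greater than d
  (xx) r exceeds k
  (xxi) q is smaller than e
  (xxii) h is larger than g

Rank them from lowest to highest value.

Each adjacent pair is fixed by a given relation: k < g; g < h; h < c; c < d; d < m; m < r; r < p; p < q; q < e; e < f; f < n. Chaining them end to end gives the full order.

k < g < h < c < d < m < r < p < q < e < f < n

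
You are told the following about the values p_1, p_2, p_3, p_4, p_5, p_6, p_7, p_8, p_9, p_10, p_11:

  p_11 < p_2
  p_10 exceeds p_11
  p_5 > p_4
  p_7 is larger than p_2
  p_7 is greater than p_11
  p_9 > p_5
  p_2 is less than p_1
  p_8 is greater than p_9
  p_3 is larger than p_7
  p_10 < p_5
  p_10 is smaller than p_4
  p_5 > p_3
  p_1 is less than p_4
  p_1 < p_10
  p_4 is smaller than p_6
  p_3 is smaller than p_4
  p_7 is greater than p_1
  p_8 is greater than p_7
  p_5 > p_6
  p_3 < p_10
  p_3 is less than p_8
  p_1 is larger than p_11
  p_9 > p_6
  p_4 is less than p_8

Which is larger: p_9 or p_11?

p_11 < p_2 < p_1 < p_7 < p_3 < p_10 < p_4 < p_6 < p_9, by transitivity through p_2, p_1, p_7, p_3, p_10, p_4, p_6.
So p_11 < p_9; p_9 is the larger of the two.

p_9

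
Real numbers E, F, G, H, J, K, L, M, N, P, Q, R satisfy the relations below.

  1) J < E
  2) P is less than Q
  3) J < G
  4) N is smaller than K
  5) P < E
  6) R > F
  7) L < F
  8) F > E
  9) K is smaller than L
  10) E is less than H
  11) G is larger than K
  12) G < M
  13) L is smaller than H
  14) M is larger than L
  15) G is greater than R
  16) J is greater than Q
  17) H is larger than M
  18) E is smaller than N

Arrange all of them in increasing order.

The consecutive links are each given: P < Q; Q < J; J < E; E < N; N < K; K < L; L < F; F < R; R < G; G < M; M < H.

P < Q < J < E < N < K < L < F < R < G < M < H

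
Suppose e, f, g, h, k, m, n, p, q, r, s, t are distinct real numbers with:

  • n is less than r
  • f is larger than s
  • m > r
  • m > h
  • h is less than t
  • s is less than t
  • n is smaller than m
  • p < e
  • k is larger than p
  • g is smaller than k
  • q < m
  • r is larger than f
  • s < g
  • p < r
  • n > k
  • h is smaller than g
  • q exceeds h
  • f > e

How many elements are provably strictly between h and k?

1

Chaining upward from h reaches: g, n, r, q, m, t.
Chaining downward from k reaches: p, s, g.
Strictly between h and k are those in both lists: g — 1 element.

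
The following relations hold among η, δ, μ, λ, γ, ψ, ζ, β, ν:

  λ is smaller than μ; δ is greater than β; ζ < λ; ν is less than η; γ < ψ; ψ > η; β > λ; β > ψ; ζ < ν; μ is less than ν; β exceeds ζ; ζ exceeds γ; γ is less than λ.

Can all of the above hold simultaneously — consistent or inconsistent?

The single ordering γ < ζ < λ < μ < ν < η < ψ < β < δ satisfies every listed relation, so no contradiction arises.

consistent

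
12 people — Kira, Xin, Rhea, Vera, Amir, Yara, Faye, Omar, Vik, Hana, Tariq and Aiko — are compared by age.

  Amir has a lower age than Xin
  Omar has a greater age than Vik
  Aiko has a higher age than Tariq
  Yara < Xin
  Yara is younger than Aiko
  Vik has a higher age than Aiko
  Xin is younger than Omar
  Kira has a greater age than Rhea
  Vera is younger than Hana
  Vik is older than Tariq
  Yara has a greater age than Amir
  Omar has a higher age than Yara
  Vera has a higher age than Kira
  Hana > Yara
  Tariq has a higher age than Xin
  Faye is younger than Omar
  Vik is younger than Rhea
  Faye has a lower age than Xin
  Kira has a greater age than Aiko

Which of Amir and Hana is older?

Hana

Amir < Yara and Yara < Xin give Amir < Xin.
Then Xin < Tariq extends the chain to Tariq.
Then Tariq < Aiko extends the chain to Aiko.
Then Aiko < Vik extends the chain to Vik.
With Vik < Rhea: Amir < Yara < Xin < Tariq < Aiko < Vik < Rhea.
Then Rhea < Kira extends the chain to Kira.
With Kira < Vera: Amir < Yara < Xin < Tariq < Aiko < Vik < Rhea < Kira < Vera.
Then Vera < Hana extends the chain to Hana.
So Amir < Hana; Hana is the older of the two.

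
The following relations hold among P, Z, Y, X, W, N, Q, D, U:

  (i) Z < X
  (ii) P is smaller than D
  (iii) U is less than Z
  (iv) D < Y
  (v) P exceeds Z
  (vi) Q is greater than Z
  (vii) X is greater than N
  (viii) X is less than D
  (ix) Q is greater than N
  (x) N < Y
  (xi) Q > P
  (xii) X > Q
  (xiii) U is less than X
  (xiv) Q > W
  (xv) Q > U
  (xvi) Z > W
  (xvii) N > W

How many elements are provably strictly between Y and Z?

The relations place Z below Y. An element lies strictly between them when it is forced above Z and also forced below Y.
Above Z: {P, Q, X, D}. Below Y: {W, U, N, P, Q, X, D}.
Intersection: {P, Q, X, D} — 4.

4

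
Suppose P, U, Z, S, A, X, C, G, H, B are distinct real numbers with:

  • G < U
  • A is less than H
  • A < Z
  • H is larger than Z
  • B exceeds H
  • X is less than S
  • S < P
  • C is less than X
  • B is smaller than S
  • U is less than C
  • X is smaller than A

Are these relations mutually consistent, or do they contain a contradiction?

consistent

The single ordering G < U < C < X < A < Z < H < B < S < P satisfies every listed relation, so no contradiction arises.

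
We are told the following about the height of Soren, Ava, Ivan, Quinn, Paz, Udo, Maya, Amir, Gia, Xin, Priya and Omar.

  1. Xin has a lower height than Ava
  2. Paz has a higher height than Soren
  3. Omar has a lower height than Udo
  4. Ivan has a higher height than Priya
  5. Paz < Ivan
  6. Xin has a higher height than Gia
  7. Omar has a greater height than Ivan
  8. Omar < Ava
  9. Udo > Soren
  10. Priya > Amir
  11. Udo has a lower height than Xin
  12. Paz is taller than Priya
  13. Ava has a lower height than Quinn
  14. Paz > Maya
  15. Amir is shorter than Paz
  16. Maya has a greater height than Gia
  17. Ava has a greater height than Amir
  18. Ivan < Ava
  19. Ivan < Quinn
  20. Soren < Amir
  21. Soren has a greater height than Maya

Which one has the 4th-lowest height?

Amir

Chaining the given pairs: Gia < Maya < Soren < Amir < Priya < Paz < Ivan < Omar < Udo < Xin < Ava < Quinn.
Counting 4 from the smallest end gives Amir.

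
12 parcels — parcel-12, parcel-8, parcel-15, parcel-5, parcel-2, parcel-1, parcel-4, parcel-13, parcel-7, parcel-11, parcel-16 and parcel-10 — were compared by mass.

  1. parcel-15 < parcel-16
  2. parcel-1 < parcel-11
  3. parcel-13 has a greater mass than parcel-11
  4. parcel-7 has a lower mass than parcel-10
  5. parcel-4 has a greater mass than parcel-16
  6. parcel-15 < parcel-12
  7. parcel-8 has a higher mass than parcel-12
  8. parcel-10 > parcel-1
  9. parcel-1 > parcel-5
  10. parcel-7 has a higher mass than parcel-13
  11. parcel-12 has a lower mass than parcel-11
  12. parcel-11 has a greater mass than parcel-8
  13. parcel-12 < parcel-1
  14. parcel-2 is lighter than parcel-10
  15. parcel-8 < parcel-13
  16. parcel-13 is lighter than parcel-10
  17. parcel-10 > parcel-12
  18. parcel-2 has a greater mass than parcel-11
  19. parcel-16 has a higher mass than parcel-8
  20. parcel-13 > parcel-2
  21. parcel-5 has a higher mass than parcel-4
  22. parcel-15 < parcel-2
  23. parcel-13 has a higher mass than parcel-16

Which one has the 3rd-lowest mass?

parcel-8

Piecing the relations together gives one ordering: parcel-15 < parcel-12 < parcel-8 < parcel-16 < parcel-4 < parcel-5 < parcel-1 < parcel-11 < parcel-2 < parcel-13 < parcel-7 < parcel-10.
The 3rd smallest is parcel-8.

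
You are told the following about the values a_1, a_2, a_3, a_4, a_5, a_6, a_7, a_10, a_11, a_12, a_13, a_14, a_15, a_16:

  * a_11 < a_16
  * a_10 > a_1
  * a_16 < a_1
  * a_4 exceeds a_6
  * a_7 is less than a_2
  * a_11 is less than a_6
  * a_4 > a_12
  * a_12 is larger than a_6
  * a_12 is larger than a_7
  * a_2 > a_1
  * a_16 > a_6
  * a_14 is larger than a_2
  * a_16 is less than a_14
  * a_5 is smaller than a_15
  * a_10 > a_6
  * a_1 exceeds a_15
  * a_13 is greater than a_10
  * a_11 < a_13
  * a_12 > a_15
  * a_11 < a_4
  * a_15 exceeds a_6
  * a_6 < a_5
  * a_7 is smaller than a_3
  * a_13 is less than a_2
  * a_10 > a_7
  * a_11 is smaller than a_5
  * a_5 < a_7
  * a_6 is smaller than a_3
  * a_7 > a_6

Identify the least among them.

a_6 is not least since a_11 < a_6; a_5 is not least since a_11 < a_5; a_7 is not least since a_6 < a_7; a_16 is not least since a_11 < a_16; a_15 is not least since a_5 < a_15; a_1 is not least since a_16 < a_1; a_12 is not least since a_7 < a_12; a_10 is not least since a_1 < a_10; a_13 is not least since a_10 < a_13; a_2 is not least since a_7 < a_2; a_14 is not least since a_16 < a_14; a_4 is not least since a_6 < a_4; a_3 is not least since a_7 < a_3.
Only a_11 has nothing below it, so a_11 is the least.

a_11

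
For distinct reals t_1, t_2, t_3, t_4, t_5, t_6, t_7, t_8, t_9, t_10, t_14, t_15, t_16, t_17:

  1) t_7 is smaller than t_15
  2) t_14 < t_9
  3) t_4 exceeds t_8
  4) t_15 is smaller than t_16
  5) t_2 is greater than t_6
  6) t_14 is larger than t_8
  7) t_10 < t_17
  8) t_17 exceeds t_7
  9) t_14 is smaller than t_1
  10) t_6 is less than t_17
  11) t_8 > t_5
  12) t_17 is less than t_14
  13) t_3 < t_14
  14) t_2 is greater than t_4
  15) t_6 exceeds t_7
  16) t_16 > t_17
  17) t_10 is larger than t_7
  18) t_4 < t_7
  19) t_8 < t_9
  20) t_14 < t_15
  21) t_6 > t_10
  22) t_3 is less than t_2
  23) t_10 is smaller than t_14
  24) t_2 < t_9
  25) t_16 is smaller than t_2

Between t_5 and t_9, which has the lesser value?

t_5

t_5 < t_8 and t_8 < t_4 give t_5 < t_4.
With t_4 < t_7: t_5 < t_8 < t_4 < t_7.
With t_7 < t_10: t_5 < t_8 < t_4 < t_7 < t_10.
Then t_10 < t_6 extends the chain to t_6.
With t_6 < t_17: t_5 < t_8 < t_4 < t_7 < t_10 < t_6 < t_17.
Then t_17 < t_14 extends the chain to t_14.
Then t_14 < t_15 extends the chain to t_15.
With t_15 < t_16: t_5 < t_8 < t_4 < t_7 < t_10 < t_6 < t_17 < t_14 < t_15 < t_16.
Then t_16 < t_2 extends the chain to t_2.
With t_2 < t_9: t_5 < t_8 < t_4 < t_7 < t_10 < t_6 < t_17 < t_14 < t_15 < t_16 < t_2 < t_9.
So t_5 < t_9; t_5 is the smaller of the two.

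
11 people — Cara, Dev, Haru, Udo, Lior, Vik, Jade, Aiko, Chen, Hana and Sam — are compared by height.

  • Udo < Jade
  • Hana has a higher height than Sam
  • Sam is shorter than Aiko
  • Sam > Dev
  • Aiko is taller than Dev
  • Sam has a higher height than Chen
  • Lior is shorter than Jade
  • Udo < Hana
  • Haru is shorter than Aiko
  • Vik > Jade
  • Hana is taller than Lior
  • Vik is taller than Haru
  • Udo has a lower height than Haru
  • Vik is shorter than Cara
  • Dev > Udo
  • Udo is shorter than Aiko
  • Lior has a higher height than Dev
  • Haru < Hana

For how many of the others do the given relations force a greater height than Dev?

7

The elements the relations force above Dev are Lior, Sam, Aiko, Hana, Jade, Vik, Cara — no chain reaches any other.
That is 7.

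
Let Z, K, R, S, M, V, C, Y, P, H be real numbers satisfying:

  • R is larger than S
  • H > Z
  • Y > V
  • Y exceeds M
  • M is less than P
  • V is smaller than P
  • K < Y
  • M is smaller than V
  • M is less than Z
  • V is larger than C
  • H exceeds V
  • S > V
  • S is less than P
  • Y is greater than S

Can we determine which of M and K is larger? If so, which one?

undetermined

Following every chain through M: above M we get V, S, Z, Y, R, P, H.
K is not reached, and no chain runs the other way from K to M.
So the given relations leave the order of M and K undetermined.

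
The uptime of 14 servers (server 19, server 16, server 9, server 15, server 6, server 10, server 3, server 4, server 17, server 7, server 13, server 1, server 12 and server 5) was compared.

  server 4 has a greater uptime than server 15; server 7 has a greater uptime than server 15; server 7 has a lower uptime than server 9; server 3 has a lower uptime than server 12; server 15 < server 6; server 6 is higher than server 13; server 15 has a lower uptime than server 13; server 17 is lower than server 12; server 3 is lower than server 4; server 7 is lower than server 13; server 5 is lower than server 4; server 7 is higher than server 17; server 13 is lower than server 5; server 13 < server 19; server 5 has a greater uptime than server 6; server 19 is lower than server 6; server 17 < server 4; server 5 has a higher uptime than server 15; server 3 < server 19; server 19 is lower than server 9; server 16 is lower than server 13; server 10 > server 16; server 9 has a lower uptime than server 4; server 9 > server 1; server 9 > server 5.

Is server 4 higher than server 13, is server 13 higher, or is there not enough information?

server 4

Following the relations from server 13: server 13 < server 19 < server 6 < server 5 < server 9 < server 4.
So server 4 is higher.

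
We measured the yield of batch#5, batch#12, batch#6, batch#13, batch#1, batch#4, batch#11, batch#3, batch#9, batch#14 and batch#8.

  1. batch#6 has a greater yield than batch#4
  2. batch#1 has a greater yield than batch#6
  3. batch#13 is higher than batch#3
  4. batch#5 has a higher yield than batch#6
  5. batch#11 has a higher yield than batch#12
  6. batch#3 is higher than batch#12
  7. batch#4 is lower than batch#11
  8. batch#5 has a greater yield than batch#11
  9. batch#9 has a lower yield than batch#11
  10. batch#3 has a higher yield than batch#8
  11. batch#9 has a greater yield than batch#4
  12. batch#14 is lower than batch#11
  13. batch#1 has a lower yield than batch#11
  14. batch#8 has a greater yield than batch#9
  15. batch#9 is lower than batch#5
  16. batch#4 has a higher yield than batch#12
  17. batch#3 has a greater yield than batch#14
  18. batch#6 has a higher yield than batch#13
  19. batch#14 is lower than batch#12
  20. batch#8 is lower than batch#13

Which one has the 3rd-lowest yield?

batch#4

The consecutive relations fix a unique order: batch#14 < batch#12 < batch#4 < batch#9 < batch#8 < batch#3 < batch#13 < batch#6 < batch#1 < batch#11 < batch#5.
The 3rd smallest is batch#4.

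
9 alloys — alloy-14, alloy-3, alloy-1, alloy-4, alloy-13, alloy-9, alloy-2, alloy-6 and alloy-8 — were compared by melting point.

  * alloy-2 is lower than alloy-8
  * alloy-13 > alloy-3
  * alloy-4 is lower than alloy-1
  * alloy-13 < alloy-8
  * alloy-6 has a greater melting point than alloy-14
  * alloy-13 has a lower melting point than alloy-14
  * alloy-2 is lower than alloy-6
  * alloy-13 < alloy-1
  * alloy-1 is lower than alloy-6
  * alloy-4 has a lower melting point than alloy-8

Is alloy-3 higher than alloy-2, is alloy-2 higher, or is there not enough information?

undetermined

Following every chain through alloy-3: above alloy-3 we get alloy-13, alloy-14, alloy-1, alloy-8, alloy-6.
alloy-2 is not reached, and no chain runs the other way from alloy-2 to alloy-3.
So the given relations leave the order of alloy-3 and alloy-2 undetermined.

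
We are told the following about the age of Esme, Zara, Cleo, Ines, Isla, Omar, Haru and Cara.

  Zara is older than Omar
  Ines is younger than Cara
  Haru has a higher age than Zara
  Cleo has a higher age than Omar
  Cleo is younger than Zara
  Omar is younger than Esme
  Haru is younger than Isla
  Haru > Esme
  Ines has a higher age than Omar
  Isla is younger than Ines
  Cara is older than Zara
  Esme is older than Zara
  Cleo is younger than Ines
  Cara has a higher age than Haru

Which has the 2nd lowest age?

Cleo

Piecing the relations together gives one ordering: Omar < Cleo < Zara < Esme < Haru < Isla < Ines < Cara.
Counting 2 from the smallest end gives Cleo.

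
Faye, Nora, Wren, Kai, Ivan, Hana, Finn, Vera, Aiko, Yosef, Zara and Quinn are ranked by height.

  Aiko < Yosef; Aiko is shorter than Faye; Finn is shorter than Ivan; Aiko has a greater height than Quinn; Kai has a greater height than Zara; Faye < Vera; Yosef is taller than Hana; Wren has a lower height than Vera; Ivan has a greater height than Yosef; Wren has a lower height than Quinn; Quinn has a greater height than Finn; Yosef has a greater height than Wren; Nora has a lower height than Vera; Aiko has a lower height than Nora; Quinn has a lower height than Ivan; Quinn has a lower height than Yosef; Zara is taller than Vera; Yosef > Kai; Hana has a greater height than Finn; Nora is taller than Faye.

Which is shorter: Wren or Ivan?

Wren

Link the given pairs in sequence: Wren < Quinn; Quinn < Aiko; Aiko < Faye; Faye < Nora; Nora < Vera; Vera < Zara; Zara < Kai; Kai < Yosef; Yosef < Ivan.
Chaining these gives Wren < Quinn < Aiko < Faye < Nora < Vera < Zara < Kai < Yosef < Ivan.
So Wren < Ivan; Wren is the shorter of the two.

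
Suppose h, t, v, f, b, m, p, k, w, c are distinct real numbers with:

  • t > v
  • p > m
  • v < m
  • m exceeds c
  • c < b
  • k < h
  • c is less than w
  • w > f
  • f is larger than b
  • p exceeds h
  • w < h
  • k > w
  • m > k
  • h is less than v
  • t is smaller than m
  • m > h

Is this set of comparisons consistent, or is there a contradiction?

consistent

Every relation is compatible with c < b < f < w < k < h < v < t < m < p; the set is consistent.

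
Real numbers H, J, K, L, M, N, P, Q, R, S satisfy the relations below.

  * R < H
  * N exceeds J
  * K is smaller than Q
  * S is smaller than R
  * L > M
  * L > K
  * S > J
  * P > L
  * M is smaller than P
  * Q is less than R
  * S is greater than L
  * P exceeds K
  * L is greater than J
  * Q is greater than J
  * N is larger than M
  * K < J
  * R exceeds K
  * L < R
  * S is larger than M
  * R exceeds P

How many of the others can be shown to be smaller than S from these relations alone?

4

The elements the relations force below S are K, M, J, L — no chain reaches any other.
That is 4.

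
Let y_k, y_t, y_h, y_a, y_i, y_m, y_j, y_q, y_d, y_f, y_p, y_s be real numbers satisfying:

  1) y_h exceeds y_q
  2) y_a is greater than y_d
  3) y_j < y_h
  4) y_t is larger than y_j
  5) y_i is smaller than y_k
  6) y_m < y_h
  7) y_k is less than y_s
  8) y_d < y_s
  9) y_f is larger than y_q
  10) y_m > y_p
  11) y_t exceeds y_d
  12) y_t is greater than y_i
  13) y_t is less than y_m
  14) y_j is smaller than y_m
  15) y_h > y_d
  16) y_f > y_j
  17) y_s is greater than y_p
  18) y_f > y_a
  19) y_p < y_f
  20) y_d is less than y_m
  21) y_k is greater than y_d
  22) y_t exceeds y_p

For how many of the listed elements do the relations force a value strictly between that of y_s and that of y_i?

1

The relations place y_i below y_s. An element lies strictly between them when it is forced above y_i and also forced below y_s.
Above y_i: {y_k, y_t, y_m, y_h}. Below y_s: {y_d, y_k, y_p}.
Intersection: {y_k} — 1.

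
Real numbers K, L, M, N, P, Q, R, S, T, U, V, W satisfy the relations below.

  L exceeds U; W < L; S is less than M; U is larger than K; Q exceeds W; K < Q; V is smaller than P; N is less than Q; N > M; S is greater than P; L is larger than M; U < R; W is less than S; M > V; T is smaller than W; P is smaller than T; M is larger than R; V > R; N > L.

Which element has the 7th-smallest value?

Piecing the relations together gives one ordering: K < U < R < V < P < T < W < S < M < L < N < Q.
The 7th smallest is W.

W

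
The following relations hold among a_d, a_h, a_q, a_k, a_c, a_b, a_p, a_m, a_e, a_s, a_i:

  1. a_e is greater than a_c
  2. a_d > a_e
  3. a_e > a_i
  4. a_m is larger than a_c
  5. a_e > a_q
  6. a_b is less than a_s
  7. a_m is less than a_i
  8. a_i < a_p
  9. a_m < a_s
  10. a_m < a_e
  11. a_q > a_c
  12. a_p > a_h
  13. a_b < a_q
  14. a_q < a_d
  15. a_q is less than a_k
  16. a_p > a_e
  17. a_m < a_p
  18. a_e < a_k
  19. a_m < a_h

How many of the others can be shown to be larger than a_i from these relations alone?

4

The elements the relations force above a_i are a_e, a_k, a_p, a_d — no chain reaches any other.
That is 4.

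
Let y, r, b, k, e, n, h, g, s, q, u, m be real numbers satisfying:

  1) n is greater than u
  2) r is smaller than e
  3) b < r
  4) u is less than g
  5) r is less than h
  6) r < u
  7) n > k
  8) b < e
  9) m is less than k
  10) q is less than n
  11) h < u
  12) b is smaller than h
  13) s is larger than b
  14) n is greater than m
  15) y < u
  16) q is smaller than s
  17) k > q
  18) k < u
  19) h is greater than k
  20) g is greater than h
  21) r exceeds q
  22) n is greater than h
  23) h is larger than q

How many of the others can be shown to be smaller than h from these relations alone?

From h the given relations immediately reach b, q, k, r.
From those, m — 5 in total.
Nothing else is reachable below h; 5 in all.

5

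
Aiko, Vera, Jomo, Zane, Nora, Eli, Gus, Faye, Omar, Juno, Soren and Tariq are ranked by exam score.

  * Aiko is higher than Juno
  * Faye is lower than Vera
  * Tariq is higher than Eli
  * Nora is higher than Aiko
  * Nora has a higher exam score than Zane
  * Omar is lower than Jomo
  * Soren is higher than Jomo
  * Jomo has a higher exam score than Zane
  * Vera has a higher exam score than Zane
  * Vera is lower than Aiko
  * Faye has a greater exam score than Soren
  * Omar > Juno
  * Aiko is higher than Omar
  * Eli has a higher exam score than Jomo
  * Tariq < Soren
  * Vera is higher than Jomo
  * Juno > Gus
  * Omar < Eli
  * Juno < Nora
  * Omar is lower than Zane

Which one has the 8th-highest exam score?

Jomo

Chaining the given pairs: Gus < Juno < Omar < Zane < Jomo < Eli < Tariq < Soren < Faye < Vera < Aiko < Nora.
Counting 8 from the largest end gives Jomo.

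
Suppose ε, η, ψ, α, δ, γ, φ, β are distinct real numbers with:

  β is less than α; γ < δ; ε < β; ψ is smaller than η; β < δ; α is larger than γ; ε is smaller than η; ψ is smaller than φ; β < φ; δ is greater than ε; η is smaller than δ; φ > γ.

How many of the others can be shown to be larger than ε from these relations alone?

5

Directly above ε: β, η, δ.
One step further: α, φ (5 so far).
Nothing else is reachable above ε; 5 in all.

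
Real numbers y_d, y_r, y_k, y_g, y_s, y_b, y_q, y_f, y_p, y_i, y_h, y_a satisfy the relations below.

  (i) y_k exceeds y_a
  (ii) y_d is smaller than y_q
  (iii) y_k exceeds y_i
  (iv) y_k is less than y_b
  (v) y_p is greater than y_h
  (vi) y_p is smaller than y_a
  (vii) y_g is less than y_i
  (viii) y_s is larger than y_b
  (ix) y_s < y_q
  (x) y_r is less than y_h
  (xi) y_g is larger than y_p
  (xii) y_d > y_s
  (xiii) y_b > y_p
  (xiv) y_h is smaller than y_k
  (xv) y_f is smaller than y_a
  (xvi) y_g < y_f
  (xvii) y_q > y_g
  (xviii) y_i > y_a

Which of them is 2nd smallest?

y_h

Piecing the relations together gives one ordering: y_r < y_h < y_p < y_g < y_f < y_a < y_i < y_k < y_b < y_s < y_d < y_q.
The 2nd smallest is y_h.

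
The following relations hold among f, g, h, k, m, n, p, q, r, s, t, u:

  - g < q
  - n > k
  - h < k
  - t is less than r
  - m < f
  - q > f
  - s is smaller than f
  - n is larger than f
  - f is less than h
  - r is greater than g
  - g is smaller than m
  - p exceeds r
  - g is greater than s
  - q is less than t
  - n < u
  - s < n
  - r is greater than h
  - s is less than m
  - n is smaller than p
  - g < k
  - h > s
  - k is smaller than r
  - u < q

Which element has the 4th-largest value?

Chaining the given pairs: s < g < m < f < h < k < n < u < q < t < r < p.
Counting 4 from the largest end gives q.

q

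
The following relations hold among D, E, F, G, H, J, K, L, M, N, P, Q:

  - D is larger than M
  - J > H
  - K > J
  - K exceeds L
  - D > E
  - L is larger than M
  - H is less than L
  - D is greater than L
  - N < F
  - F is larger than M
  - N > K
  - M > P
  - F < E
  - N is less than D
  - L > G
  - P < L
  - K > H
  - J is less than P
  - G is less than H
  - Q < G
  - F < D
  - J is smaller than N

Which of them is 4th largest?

N

The consecutive relations fix a unique order: Q < G < H < J < P < M < L < K < N < F < E < D.
The 4th largest is N.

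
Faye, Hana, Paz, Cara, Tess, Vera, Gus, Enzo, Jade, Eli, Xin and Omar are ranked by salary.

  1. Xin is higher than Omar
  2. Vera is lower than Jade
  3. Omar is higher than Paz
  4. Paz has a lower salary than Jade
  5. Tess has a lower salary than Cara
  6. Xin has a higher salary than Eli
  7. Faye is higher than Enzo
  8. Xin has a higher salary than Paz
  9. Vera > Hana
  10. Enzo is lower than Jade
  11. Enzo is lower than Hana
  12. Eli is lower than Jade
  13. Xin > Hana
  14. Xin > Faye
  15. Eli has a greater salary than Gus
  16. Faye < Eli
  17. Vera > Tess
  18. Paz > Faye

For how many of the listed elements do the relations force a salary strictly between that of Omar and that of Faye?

Chaining upward from Faye reaches: Eli, Paz, Jade, Xin.
Chaining downward from Omar reaches: Enzo, Paz.
Strictly between Faye and Omar are those in both lists: Paz — 1 element.

1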